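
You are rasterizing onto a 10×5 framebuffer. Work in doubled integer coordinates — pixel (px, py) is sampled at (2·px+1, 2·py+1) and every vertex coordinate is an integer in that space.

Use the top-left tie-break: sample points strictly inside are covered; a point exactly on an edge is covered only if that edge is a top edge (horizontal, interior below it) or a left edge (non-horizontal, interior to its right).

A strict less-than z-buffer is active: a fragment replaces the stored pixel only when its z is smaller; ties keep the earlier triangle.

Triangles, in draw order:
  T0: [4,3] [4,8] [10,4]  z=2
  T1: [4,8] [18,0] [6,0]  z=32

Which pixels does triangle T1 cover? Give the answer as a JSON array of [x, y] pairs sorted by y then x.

T0:
  2·area = 30  (B↔C swapped to make it positive)
  edge (4, 3)→(10, 4): d=(6,1) right/bottom  bias=-1
  edge (10, 4)→(4, 8): d=(-6,4) right/bottom  bias=-1
  edge (4, 8)→(4, 3): d=(0,-5) top-left  bias=+0
    (2,2)@(5, 5): e=[11,14,5] → X
    (3,2)@(7, 5): e=[9,6,15] → X
    (4,2)@(9, 5): e=[7,-2,25] → .
    (2,3)@(5, 7): e=[23,2,5] → X
    (3,3)@(7, 7): e=[21,-6,15] → .
    (2,4)@(5, 9): e=[35,-10,5] → .
  covered (3 px):
    . . . . . . . . . .
    . . . . . . . . . .
    . . X X . . . . . .
    . . X . . . . . . .
    . . . . . . . . . .
T1:
  2·area = 96  (B↔C swapped to make it positive)
  edge (4, 8)→(6, 0): d=(2,-8) top-left  bias=+0
  edge (6, 0)→(18, 0): d=(12,0) top-left  bias=+0
  edge (18, 0)→(4, 8): d=(-14,8) right/bottom  bias=-1
    (3,0)@(7, 1): e=[10,12,74] → X
    (4,0)@(9, 1): e=[26,12,58] → X
    (5,0)@(11, 1): e=[42,12,42] → X
    (6,0)@(13, 1): e=[58,12,26] → X
    (7,0)@(15, 1): e=[74,12,10] → X
    (8,0)@(17, 1): e=[90,12,-6] → .
    (3,1)@(7, 3): e=[14,36,46] → X
    (6,1)@(13, 3): e=[62,36,-2] → .
    (7,1)@(15, 3): e=[78,36,-18] → .
    (2,2)@(5, 5): e=[2,60,34] → X
    (5,2)@(11, 5): e=[50,60,-14] → .
    (2,3)@(5, 7): e=[6,84,6] → X
  covered (12 px):
    . . . X X X X X . .
    . . . X X X . . . .
    . . X X X . . . . .
    . . X . . . . . . .
    . . . . . . . . . .

Final: [[3,0],[4,0],[5,0],[6,0],[7,0],[3,1],[4,1],[5,1],[2,2],[3,2],[4,2],[2,3]]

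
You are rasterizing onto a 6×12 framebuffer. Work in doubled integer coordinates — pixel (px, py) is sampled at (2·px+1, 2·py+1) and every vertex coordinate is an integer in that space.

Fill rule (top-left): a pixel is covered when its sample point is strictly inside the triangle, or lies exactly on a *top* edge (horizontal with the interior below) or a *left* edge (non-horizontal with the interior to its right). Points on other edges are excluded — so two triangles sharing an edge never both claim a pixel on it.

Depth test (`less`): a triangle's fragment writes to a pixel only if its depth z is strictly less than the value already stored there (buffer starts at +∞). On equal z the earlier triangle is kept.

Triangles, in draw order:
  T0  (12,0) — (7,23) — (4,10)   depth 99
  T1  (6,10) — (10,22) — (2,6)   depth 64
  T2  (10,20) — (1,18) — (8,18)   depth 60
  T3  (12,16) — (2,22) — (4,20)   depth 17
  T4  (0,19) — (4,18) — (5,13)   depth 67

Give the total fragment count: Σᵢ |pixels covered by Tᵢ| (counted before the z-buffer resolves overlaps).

T0:
  2·area = 134
  edge (12, 0)→(7, 23): d=(-5,23) right/bottom  bias=-1
  edge (7, 23)→(4, 10): d=(-3,-13) top-left  bias=+0
  edge (4, 10)→(12, 0): d=(8,-10) top-left  bias=+0
    (5,1)@(11, 3): e=[8,112,14] → █
    (4,2)@(9, 5): e=[44,80,10] → █
    (5,2)@(11, 5): e=[-2,106,30] → ·
    (3,3)@(7, 7): e=[80,48,6] → █
    (5,3)@(11, 7): e=[-12,100,46] → ·
    (2,4)@(5, 9): e=[116,16,2] → █
    (5,4)@(11, 9): e=[-22,94,62] → ·
    (2,5)@(5, 11): e=[106,10,18] → █
    (5,5)@(11, 11): e=[-32,88,78] → ·
    (2,6)@(5, 13): e=[96,4,34] → █
    (5,6)@(11, 13): e=[-42,82,94] → ·
    (2,7)@(5, 15): e=[86,-2,50] → ·
    (3,11)@(7, 23): e=[0,0,134] → ·  [on edge]
  covered (17 px):
    · · · · · ·
    · · · · · █
    · · · · █ ·
    · · · █ █ ·
    · · █ █ █ ·
    · · █ █ █ ·
    · · █ █ █ ·
    · · · █ · ·
    · · · █ · ·
    · · · █ · ·
    · · · █ · ·
    · · · · · ·
T1:
  2·area = 32
  edge (6, 10)→(10, 22): d=(4,12) right/bottom  bias=-1
  edge (10, 22)→(2, 6): d=(-8,-16) top-left  bias=+0
  edge (2, 6)→(6, 10): d=(4,4) right/bottom  bias=-1
    (1,0)@(3, 1): e=[0,56,-24] → ·  [on edge]
    (0,2)@(1, 5): e=[40,-8,0] → ·  [on edge]
    (1,3)@(3, 7): e=[24,8,0] → ·  [on edge]
    (2,3)@(5, 7): e=[0,40,-8] → ·  [on edge]
    (2,4)@(5, 9): e=[8,24,0] → ·  [on edge]
    (2,5)@(5, 11): e=[16,8,8] → █
    (3,5)@(7, 11): e=[-8,40,0] → ·  [on edge]
    (2,6)@(5, 13): e=[24,-8,16] → ·
    (3,6)@(7, 13): e=[0,24,8] → ·  [on edge]
    (4,6)@(9, 13): e=[-24,56,0] → ·  [on edge]
    (3,7)@(7, 15): e=[8,8,16] → █
    (4,7)@(9, 15): e=[-16,40,8] → ·
    (5,7)@(11, 15): e=[-40,72,0] → ·  [on edge]
    (4,9)@(9, 19): e=[0,8,24] → ·  [on edge]
  covered (2 px):
    · · · · · ·
    · · · · · ·
    · · · · · ·
    · · · · · ·
    · · · · · ·
    · · █ · · ·
    · · · · · ·
    · · · █ · ·
    · · · · · ·
    · · · · · ·
    · · · · · ·
    · · · · · ·
T2:
  2·area = 14
  edge (10, 20)→(1, 18): d=(-9,-2) top-left  bias=+0
  edge (1, 18)→(8, 18): d=(7,0) top-left  bias=+0
  edge (8, 18)→(10, 20): d=(2,2) right/bottom  bias=-1
    (0,5)@(1, 11): e=[63,-49,0] → ·  [on edge]
    (1,6)@(3, 13): e=[49,-35,0] → ·  [on edge]
    (2,7)@(5, 15): e=[35,-21,0] → ·  [on edge]
    (3,8)@(7, 17): e=[21,-7,0] → ·  [on edge]
    (3,9)@(7, 19): e=[3,7,4] → █
    (4,9)@(9, 19): e=[7,7,0] → ·  [on edge]
    (3,10)@(7, 21): e=[-15,21,8] → ·
    (5,10)@(11, 21): e=[-7,21,0] → ·  [on edge]
  covered (1 px):
    · · · · · ·
    · · · · · ·
    · · · · · ·
    · · · · · ·
    · · · · · ·
    · · · · · ·
    · · · · · ·
    · · · · · ·
    · · · · · ·
    · · · █ · ·
    · · · · · ·
    · · · · · ·
T3:
  2·area = 8
  edge (12, 16)→(2, 22): d=(-10,6) right/bottom  bias=-1
  edge (2, 22)→(4, 20): d=(2,-2) top-left  bias=+0
  edge (4, 20)→(12, 16): d=(8,-4) top-left  bias=+0
    (5,6)@(11, 13): e=[36,0,-28] → ·  [on edge]
    (4,7)@(9, 15): e=[28,0,-20] → ·  [on edge]
    (3,8)@(7, 17): e=[20,0,-12] → ·  [on edge]
    (2,9)@(5, 19): e=[12,0,-4] → ·  [on edge]
    (3,9)@(7, 19): e=[0,4,4] → ·  [on edge]
    (1,10)@(3, 21): e=[4,0,4] → █  [on edge]
    (2,10)@(5, 21): e=[-8,4,12] → ·
    (0,11)@(1, 23): e=[-4,0,12] → ·  [on edge]
    (1,11)@(3, 23): e=[-16,4,20] → ·
  covered (1 px):
    · · · · · ·
    · · · · · ·
    · · · · · ·
    · · · · · ·
    · · · · · ·
    · · · · · ·
    · · · · · ·
    · · · · · ·
    · · · · · ·
    · · · · · ·
    · █ · · · ·
    · · · · · ·
T4:
  2·area = 19  (B↔C swapped to make it positive)
  edge (0, 19)→(5, 13): d=(5,-6) top-left  bias=+0
  edge (5, 13)→(4, 18): d=(-1,5) right/bottom  bias=-1
  edge (4, 18)→(0, 19): d=(-4,1) right/bottom  bias=-1
    (3,1)@(7, 3): e=[-38,0,57] → ·  [on edge]
    (2,6)@(5, 13): e=[0,0,19] → ·  [on edge]
    (1,8)@(3, 17): e=[8,6,5] → █
    (2,8)@(5, 17): e=[20,-4,3] → ·
    (1,9)@(3, 19): e=[18,4,-3] → ·
    (1,11)@(3, 23): e=[38,0,-19] → ·  [on edge]
  covered (1 px):
    · · · · · ·
    · · · · · ·
    · · · · · ·
    · · · · · ·
    · · · · · ·
    · · · · · ·
    · · · · · ·
    · · · · · ·
    · █ · · · ·
    · · · · · ·
    · · · · · ·
    · · · · · ·

Result: 22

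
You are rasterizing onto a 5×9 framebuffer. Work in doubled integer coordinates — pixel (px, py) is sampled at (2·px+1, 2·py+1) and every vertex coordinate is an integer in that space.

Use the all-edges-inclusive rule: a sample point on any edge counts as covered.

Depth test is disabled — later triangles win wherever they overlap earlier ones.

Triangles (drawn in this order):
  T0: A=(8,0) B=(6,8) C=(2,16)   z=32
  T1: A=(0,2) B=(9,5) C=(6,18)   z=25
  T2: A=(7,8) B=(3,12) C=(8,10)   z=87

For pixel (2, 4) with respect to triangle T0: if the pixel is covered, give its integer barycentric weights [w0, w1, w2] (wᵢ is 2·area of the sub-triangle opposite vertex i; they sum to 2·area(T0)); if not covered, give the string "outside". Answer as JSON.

T0:
  2·area = 16
  edge (8, 0)→(6, 8): d=(-2,8) inclusive
  edge (6, 8)→(2, 16): d=(-4,8) inclusive
  edge (2, 16)→(8, 0): d=(6,-16) inclusive
    (3,1)@(7, 3): e=[2,12,2] → █
    (4,1)@(9, 3): e=[-14,-4,34] → ·
    (3,2)@(7, 5): e=[-2,4,14] → ·
    (2,4)@(5, 9): e=[6,4,6] → █
    (3,4)@(7, 9): e=[-10,-12,38] → ·
    (2,5)@(5, 11): e=[2,-4,18] → ·
  covered (2 px):
    · · · · ·
    · · · █ ·
    · · · · ·
    · · · · ·
    · · █ · ·
    · · · · ·
    · · · · ·
    · · · · ·
    · · · · ·
T1:
  2·area = 126
  edge (0, 2)→(9, 5): d=(9,3) inclusive
  edge (9, 5)→(6, 18): d=(-3,13) inclusive
  edge (6, 18)→(0, 2): d=(-6,-16) inclusive
    (0,1)@(1, 3): e=[6,110,10] → █
    (1,1)@(3, 3): e=[0,84,42] → █  [on edge]
    (2,1)@(5, 3): e=[-6,58,74] → ·
    (0,2)@(1, 5): e=[24,104,-2] → ·
    (1,2)@(3, 5): e=[18,78,30] → █
    (2,2)@(5, 5): e=[12,52,62] → █
    (3,2)@(7, 5): e=[6,26,94] → █
    (4,2)@(9, 5): e=[0,0,126] → █  [on edge]
    (1,3)@(3, 7): e=[36,72,18] → █
    (4,3)@(9, 7): e=[18,-6,114] → ·
    (1,4)@(3, 9): e=[54,66,6] → █
    (4,4)@(9, 9): e=[36,-12,102] → ·
  covered (17 px):
    · · · · ·
    █ █ · · ·
    · █ █ █ █
    · █ █ █ ·
    · █ █ █ ·
    · · █ █ ·
    · · █ █ ·
    · · █ · ·
    · · · · ·
T2:
  2·area = 12  (B↔C swapped to make it positive)
  edge (7, 8)→(8, 10): d=(1,2) inclusive
  edge (8, 10)→(3, 12): d=(-5,2) inclusive
  edge (3, 12)→(7, 8): d=(4,-4) inclusive
    (3,4)@(7, 9): e=[1,7,4] → █
    (4,4)@(9, 9): e=[-3,3,12] → ·
    (2,5)@(5, 11): e=[7,1,4] → █
    (3,5)@(7, 11): e=[3,-3,12] → ·
    (2,6)@(5, 13): e=[9,-9,12] → ·
  covered (2 px):
    · · · · ·
    · · · · ·
    · · · · ·
    · · · · ·
    · · · █ ·
    · · █ · ·
    · · · · ·
    · · · · ·
    · · · · ·

Final: [4,6,6]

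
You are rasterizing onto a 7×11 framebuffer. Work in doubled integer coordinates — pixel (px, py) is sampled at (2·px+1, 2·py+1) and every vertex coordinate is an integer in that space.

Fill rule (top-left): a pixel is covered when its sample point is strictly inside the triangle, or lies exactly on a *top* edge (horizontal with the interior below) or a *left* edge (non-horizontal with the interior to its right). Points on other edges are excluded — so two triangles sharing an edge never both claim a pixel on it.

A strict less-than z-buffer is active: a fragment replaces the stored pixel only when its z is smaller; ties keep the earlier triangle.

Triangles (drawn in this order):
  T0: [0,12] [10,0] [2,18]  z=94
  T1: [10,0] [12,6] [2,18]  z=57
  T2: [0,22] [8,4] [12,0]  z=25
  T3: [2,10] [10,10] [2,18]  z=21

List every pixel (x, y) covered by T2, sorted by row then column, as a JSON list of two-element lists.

T0:
  2·area = 84
  edge (0, 12)→(10, 0): d=(10,-12) top-left  bias=+0
  edge (10, 0)→(2, 18): d=(-8,18) right/bottom  bias=-1
  edge (2, 18)→(0, 12): d=(-2,-6) top-left  bias=+0
    (3,2)@(7, 5): e=[14,14,56] → #
    (4,2)@(9, 5): e=[38,-22,68] → ·
    (2,3)@(5, 7): e=[10,34,40] → #
    (3,3)@(7, 7): e=[34,-2,52] → ·
    (1,4)@(3, 9): e=[6,54,24] → #
    (3,4)@(7, 9): e=[54,-18,48] → ·
    (0,5)@(1, 11): e=[2,74,8] → #
    (3,5)@(7, 11): e=[74,-34,44] → ·
    (0,6)@(1, 13): e=[22,58,4] → #
    (2,6)@(5, 13): e=[70,-14,28] → ·
    (0,7)@(1, 15): e=[42,42,0] → #  [on edge]
    (2,7)@(5, 15): e=[90,-30,24] → ·
    (1,10)@(3, 21): e=[126,-42,0] → ·  [on edge]
  covered (11 px):
    · · · · · · ·
    · · · · · · ·
    · · · # · · ·
    · · # · · · ·
    · # # · · · ·
    # # # · · · ·
    # # · · · · ·
    # # · · · · ·
    · · · · · · ·
    · · · · · · ·
    · · · · · · ·
T1:
  2·area = 84
  edge (10, 0)→(12, 6): d=(2,6) right/bottom  bias=-1
  edge (12, 6)→(2, 18): d=(-10,12) right/bottom  bias=-1
  edge (2, 18)→(10, 0): d=(8,-18) top-left  bias=+0
    (4,1)@(9, 3): e=[12,66,6] → #
    (5,1)@(11, 3): e=[0,42,42] → ·  [on edge]
    (4,2)@(9, 5): e=[16,46,22] → #
    (5,2)@(11, 5): e=[4,22,58] → #
    (6,2)@(13, 5): e=[-8,-2,94] → ·
    (3,3)@(7, 7): e=[32,50,2] → #
    (6,3)@(13, 7): e=[-4,-22,110] → ·
    (3,4)@(7, 9): e=[36,30,18] → #
    (5,4)@(11, 9): e=[12,-18,90] → ·
    (6,4)@(13, 9): e=[0,-42,126] → ·  [on edge]
    (3,5)@(7, 11): e=[40,10,34] → #
    (4,5)@(9, 11): e=[28,-14,70] → ·
  covered (10 px):
    · · · · · · ·
    · · · · # · ·
    · · · · # # ·
    · · · # # # ·
    · · · # # · ·
    · · · # · · ·
    · · # · · · ·
    · · · · · · ·
    · · · · · · ·
    · · · · · · ·
    · · · · · · ·
T2:
  2·area = 40
  edge (0, 22)→(8, 4): d=(8,-18) top-left  bias=+0
  edge (8, 4)→(12, 0): d=(4,-4) top-left  bias=+0
  edge (12, 0)→(0, 22): d=(-12,22) right/bottom  bias=-1
    (5,0)@(11, 1): e=[30,0,10] → #  [on edge]
    (6,0)@(13, 1): e=[66,8,-34] → ·
    (4,1)@(9, 3): e=[10,0,30] → #  [on edge]
    (5,1)@(11, 3): e=[46,8,-14] → ·
    (3,2)@(7, 5): e=[-10,0,50] → ·  [on edge]
    (4,2)@(9, 5): e=[26,8,6] → #
    (5,2)@(11, 5): e=[62,16,-38] → ·
    (2,3)@(5, 7): e=[-30,0,70] → ·  [on edge]
    (3,3)@(7, 7): e=[6,8,26] → #
    (4,3)@(9, 7): e=[42,16,-18] → ·
    (1,4)@(3, 9): e=[-50,0,90] → ·  [on edge]
    (3,4)@(7, 9): e=[22,16,2] → #
    (0,5)@(1, 11): e=[-70,0,110] → ·  [on edge]
  covered (6 px):
    · · · · · # ·
    · · · · # · ·
    · · · · # · ·
    · · · # · · ·
    · · · # · · ·
    · · # · · · ·
    · · · · · · ·
    · · · · · · ·
    · · · · · · ·
    · · · · · · ·
    · · · · · · ·
T3:
  2·area = 64
  edge (2, 10)→(10, 10): d=(8,0) top-left  bias=+0
  edge (10, 10)→(2, 18): d=(-8,8) right/bottom  bias=-1
  edge (2, 18)→(2, 10): d=(0,-8) top-left  bias=+0
    (6,3)@(13, 7): e=[-24,0,88] → ·  [on edge]
    (5,4)@(11, 9): e=[-8,0,72] → ·  [on edge]
    (1,5)@(3, 11): e=[8,48,8] → #
    (2,5)@(5, 11): e=[8,32,24] → #
    (3,5)@(7, 11): e=[8,16,40] → #
    (4,5)@(9, 11): e=[8,0,56] → ·  [on edge]
    (1,6)@(3, 13): e=[24,32,8] → #
    (3,6)@(7, 13): e=[24,0,40] → ·  [on edge]
    (1,7)@(3, 15): e=[40,16,8] → #
    (2,7)@(5, 15): e=[40,0,24] → ·  [on edge]
    (1,8)@(3, 17): e=[56,0,8] → ·  [on edge]
    (0,9)@(1, 19): e=[72,0,-8] → ·  [on edge]
  covered (6 px):
    · · · · · · ·
    · · · · · · ·
    · · · · · · ·
    · · · · · · ·
    · · · · · · ·
    · # # # · · ·
    · # # · · · ·
    · # · · · · ·
    · · · · · · ·
    · · · · · · ·
    · · · · · · ·

Final: [[5,0],[4,1],[4,2],[3,3],[3,4],[2,5]]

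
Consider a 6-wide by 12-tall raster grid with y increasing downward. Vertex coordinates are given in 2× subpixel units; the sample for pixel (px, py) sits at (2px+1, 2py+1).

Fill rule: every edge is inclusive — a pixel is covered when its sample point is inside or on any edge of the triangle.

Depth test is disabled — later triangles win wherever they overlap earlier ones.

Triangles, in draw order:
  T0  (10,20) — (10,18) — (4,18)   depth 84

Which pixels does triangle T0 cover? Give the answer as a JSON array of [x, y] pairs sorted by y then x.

T0:
  2·area = 12  (B↔C swapped to make it positive)
  edge (10, 20)→(4, 18): d=(-6,-2) inclusive
  edge (4, 18)→(10, 18): d=(6,0) inclusive
  edge (10, 18)→(10, 20): d=(0,2) inclusive
    (0,8)@(1, 17): e=[0,-6,18] → .  [on edge]
    (3,9)@(7, 19): e=[0,6,6] → X  [on edge]
    (4,9)@(9, 19): e=[4,6,2] → X
    (5,9)@(11, 19): e=[8,6,-2] → .
    (3,10)@(7, 21): e=[-12,18,6] → .
    (4,10)@(9, 21): e=[-8,18,2] → .
  covered (2 px):
    . . . . . .
    . . . . . .
    . . . . . .
    . . . . . .
    . . . . . .
    . . . . . .
    . . . . . .
    . . . . . .
    . . . . . .
    . . . X X .
    . . . . . .
    . . . . . .

Final: [[3,9],[4,9]]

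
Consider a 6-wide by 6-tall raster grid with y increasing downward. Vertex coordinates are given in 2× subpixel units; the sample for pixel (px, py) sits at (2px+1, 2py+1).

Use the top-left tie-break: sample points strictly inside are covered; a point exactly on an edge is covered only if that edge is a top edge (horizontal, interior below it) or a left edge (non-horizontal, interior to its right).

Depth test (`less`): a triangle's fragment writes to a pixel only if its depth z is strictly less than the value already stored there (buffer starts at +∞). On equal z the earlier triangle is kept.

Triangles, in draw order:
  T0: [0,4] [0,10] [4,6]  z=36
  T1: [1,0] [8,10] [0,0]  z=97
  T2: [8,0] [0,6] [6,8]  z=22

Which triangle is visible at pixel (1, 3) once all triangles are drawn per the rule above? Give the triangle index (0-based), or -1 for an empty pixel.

T0:
  2·area = 24  (B↔C swapped to make it positive)
  edge (0, 4)→(4, 6): d=(4,2) right/bottom  bias=-1
  edge (4, 6)→(0, 10): d=(-4,4) right/bottom  bias=-1
  edge (0, 10)→(0, 4): d=(0,-6) top-left  bias=+0
    (4,0)@(9, 1): e=[-30,0,54] → ·  [on edge]
    (3,1)@(7, 3): e=[-18,0,42] → ·  [on edge]
    (0,2)@(1, 5): e=[2,16,6] → #
    (1,2)@(3, 5): e=[-2,8,18] → ·
    (2,2)@(5, 5): e=[-6,0,30] → ·  [on edge]
    (0,3)@(1, 7): e=[10,8,6] → #
    (1,3)@(3, 7): e=[6,0,18] → ·  [on edge]
    (0,4)@(1, 9): e=[18,0,6] → ·  [on edge]
  covered (2 px):
    · · · · · ·
    · · · · · ·
    # · · · · ·
    # · · · · ·
    · · · · · ·
    · · · · · ·
T1:
  2·area = 10
  edge (1, 0)→(8, 10): d=(7,10) right/bottom  bias=-1
  edge (8, 10)→(0, 0): d=(-8,-10) top-left  bias=+0
  edge (0, 0)→(1, 0): d=(1,0) top-left  bias=+0
    (0,0)@(1, 1): e=[7,2,1] → #
    (1,0)@(3, 1): e=[-13,22,1] → ·
    (0,1)@(1, 3): e=[21,-14,3] → ·
    (1,1)@(3, 3): e=[1,6,3] → #
    (2,1)@(5, 3): e=[-19,26,3] → ·
    (1,2)@(3, 5): e=[15,-10,5] → ·
  covered (2 px):
    # · · · · ·
    · # · · · ·
    · · · · · ·
    · · · · · ·
    · · · · · ·
    · · · · · ·
T2:
  2·area = 52  (B↔C swapped to make it positive)
  edge (8, 0)→(6, 8): d=(-2,8) right/bottom  bias=-1
  edge (6, 8)→(0, 6): d=(-6,-2) top-left  bias=+0
  edge (0, 6)→(8, 0): d=(8,-6) top-left  bias=+0
    (3,0)@(7, 1): e=[6,44,2] → #
    (4,0)@(9, 1): e=[-10,48,14] → ·
    (2,1)@(5, 3): e=[18,28,6] → #
    (4,1)@(9, 3): e=[-14,36,30] → ·
    (1,2)@(3, 5): e=[30,12,10] → #
    (3,2)@(7, 5): e=[-2,20,34] → ·
    (1,3)@(3, 7): e=[26,0,26] → #  [on edge]
    (3,3)@(7, 7): e=[-6,8,50] → ·
    (1,4)@(3, 9): e=[22,-12,42] → ·
    (2,4)@(5, 9): e=[6,-8,54] → ·
    (4,4)@(9, 9): e=[-26,0,78] → ·  [on edge]
  covered (7 px):
    · · · # · ·
    · · # # · ·
    · # # · · ·
    · # # · · ·
    · · · · · ·
    · · · · · ·

Z-buffer (winner per pixel, '.' = empty):
  1 . . 2 . .
  . 1 2 2 . .
  0 2 2 . . .
  0 2 2 . . .
  . . . . . .
  . . . . . .

Final: 2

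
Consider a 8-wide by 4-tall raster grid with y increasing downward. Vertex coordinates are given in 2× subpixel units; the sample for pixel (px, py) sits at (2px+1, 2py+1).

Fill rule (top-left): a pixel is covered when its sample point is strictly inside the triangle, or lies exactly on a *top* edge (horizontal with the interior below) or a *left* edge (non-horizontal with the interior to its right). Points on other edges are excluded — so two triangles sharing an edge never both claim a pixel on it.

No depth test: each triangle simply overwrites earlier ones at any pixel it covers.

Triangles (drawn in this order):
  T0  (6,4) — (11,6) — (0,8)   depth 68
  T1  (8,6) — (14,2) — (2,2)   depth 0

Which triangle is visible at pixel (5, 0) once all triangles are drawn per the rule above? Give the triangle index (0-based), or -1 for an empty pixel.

T0:
  2·area = 32
  edge (6, 4)→(11, 6): d=(5,2) right/bottom  bias=-1
  edge (11, 6)→(0, 8): d=(-11,2) right/bottom  bias=-1
  edge (0, 8)→(6, 4): d=(6,-4) top-left  bias=+0
    (2,2)@(5, 5): e=[7,23,2] → █
    (3,2)@(7, 5): e=[3,19,10] → █
    (4,2)@(9, 5): e=[-1,15,18] → ·
    (1,3)@(3, 7): e=[21,5,6] → █
    (3,3)@(7, 7): e=[13,-3,22] → ·
  covered (4 px):
    · · · · · · · ·
    · · · · · · · ·
    · · █ █ · · · ·
    · █ █ · · · · ·
T1:
  2·area = 48  (B↔C swapped to make it positive)
  edge (8, 6)→(2, 2): d=(-6,-4) top-left  bias=+0
  edge (2, 2)→(14, 2): d=(12,0) top-left  bias=+0
  edge (14, 2)→(8, 6): d=(-6,4) right/bottom  bias=-1
    (2,1)@(5, 3): e=[6,12,30] → █
    (3,1)@(7, 3): e=[14,12,22] → █
    (4,1)@(9, 3): e=[22,12,14] → █
    (5,1)@(11, 3): e=[30,12,6] → █
    (6,1)@(13, 3): e=[38,12,-2] → ·
    (2,2)@(5, 5): e=[-6,36,18] → ·
    (3,2)@(7, 5): e=[2,36,10] → █
    (5,2)@(11, 5): e=[18,36,-6] → ·
    (3,3)@(7, 7): e=[-10,60,-2] → ·
    (4,3)@(9, 7): e=[-2,60,-10] → ·
  covered (6 px):
    · · · · · · · ·
    · · █ █ █ █ · ·
    · · · █ █ · · ·
    · · · · · · · ·

Z-buffer (winner per pixel, '.' = empty):
  . . . . . . . .
  . . 1 1 1 1 . .
  . . 0 1 1 . . .
  . 0 0 . . . . .

Answer: -1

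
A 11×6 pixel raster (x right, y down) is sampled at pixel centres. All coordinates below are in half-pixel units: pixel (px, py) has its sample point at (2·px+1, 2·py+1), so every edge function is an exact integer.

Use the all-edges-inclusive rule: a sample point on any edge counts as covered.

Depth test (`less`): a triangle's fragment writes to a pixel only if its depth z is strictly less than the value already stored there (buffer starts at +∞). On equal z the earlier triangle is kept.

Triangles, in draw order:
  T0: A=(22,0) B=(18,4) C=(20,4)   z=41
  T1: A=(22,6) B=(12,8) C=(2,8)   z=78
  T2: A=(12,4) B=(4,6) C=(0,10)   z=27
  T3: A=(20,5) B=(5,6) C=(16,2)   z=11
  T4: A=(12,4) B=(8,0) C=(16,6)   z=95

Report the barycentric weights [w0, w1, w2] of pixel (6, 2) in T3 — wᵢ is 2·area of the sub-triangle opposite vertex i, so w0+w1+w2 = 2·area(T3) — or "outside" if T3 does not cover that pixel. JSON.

T0:
  2·area = 8  (B↔C swapped to make it positive)
  edge (22, 0)→(20, 4): d=(-2,4) inclusive
  edge (20, 4)→(18, 4): d=(-2,0) inclusive
  edge (18, 4)→(22, 0): d=(4,-4) inclusive
    (10,0)@(21, 1): e=[2,6,0] → #  [on edge]
    (9,1)@(19, 3): e=[6,2,0] → #  [on edge]
    (10,1)@(21, 3): e=[-2,2,8] → ·
    (8,2)@(17, 5): e=[10,-2,0] → ·  [on edge]
    (9,2)@(19, 5): e=[2,-2,8] → ·
    (7,3)@(15, 7): e=[14,-6,0] → ·  [on edge]
    (6,4)@(13, 9): e=[18,-10,0] → ·  [on edge]
    (5,5)@(11, 11): e=[22,-14,0] → ·  [on edge]
  covered (2 px):
    · · · · · · · · · · #
    · · · · · · · · · # ·
    · · · · · · · · · · ·
    · · · · · · · · · · ·
    · · · · · · · · · · ·
    · · · · · · · · · · ·
T1:
  2·area = 20
  edge (22, 6)→(12, 8): d=(-10,2) inclusive
  edge (12, 8)→(2, 8): d=(-10,0) inclusive
  edge (2, 8)→(22, 6): d=(20,-2) inclusive
    (6,3)@(13, 7): e=[8,10,2] → #
    (7,3)@(15, 7): e=[4,10,6] → #
    (8,3)@(17, 7): e=[0,10,10] → #  [on edge]
    (9,3)@(19, 7): e=[-4,10,14] → ·
    (3,4)@(7, 9): e=[0,-10,30] → ·  [on edge]
    (6,4)@(13, 9): e=[-12,-10,42] → ·
    (7,4)@(15, 9): e=[-16,-10,46] → ·
    (8,4)@(17, 9): e=[-20,-10,50] → ·
  covered (3 px):
    · · · · · · · · · · ·
    · · · · · · · · · · ·
    · · · · · · · · · · ·
    · · · · · · # # # · ·
    · · · · · · · · · · ·
    · · · · · · · · · · ·
T2:
  2·area = 24  (B↔C swapped to make it positive)
  edge (12, 4)→(0, 10): d=(-12,6) inclusive
  edge (0, 10)→(4, 6): d=(4,-4) inclusive
  edge (4, 6)→(12, 4): d=(8,-2) inclusive
    (4,0)@(9, 1): e=[54,0,-30] → ·  [on edge]
    (3,1)@(7, 3): e=[42,0,-18] → ·  [on edge]
    (2,2)@(5, 5): e=[30,0,-6] → ·  [on edge]
    (4,2)@(9, 5): e=[6,16,2] → #
    (5,2)@(11, 5): e=[-6,24,6] → ·
    (1,3)@(3, 7): e=[18,0,6] → #  [on edge]
    (2,3)@(5, 7): e=[6,8,10] → #
    (3,3)@(7, 7): e=[-6,16,14] → ·
    (4,3)@(9, 7): e=[-18,24,18] → ·
    (0,4)@(1, 9): e=[6,0,18] → #  [on edge]
    (1,4)@(3, 9): e=[-6,8,22] → ·
    (2,4)@(5, 9): e=[-18,16,26] → ·
  covered (4 px):
    · · · · · · · · · · ·
    · · · · · · · · · · ·
    · · · · # · · · · · ·
    · # # · · · · · · · ·
    # · · · · · · · · · ·
    · · · · · · · · · · ·
T3:
  2·area = 49
  edge (20, 5)→(5, 6): d=(-15,1) inclusive
  edge (5, 6)→(16, 2): d=(11,-4) inclusive
  edge (16, 2)→(20, 5): d=(4,3) inclusive
    (7,1)@(15, 3): e=[35,7,7] → #
    (8,1)@(17, 3): e=[33,15,1] → #
    (9,1)@(19, 3): e=[31,23,-5] → ·
    (4,2)@(9, 5): e=[11,5,33] → #
    (5,2)@(11, 5): e=[9,13,27] → #
    (6,2)@(13, 5): e=[7,21,21] → #
    (9,2)@(19, 5): e=[1,45,3] → #
    (10,2)@(21, 5): e=[-1,53,-3] → ·
    (4,3)@(9, 7): e=[-19,27,41] → ·
    (5,3)@(11, 7): e=[-21,35,35] → ·
    (6,3)@(13, 7): e=[-23,43,29] → ·
    (7,3)@(15, 7): e=[-25,51,23] → ·
  covered (8 px):
    · · · · · · · · · · ·
    · · · · · · · # # · ·
    · · · · # # # # # # ·
    · · · · · · · · · · ·
    · · · · · · · · · · ·
    · · · · · · · · · · ·
T4:
  2·area = 8
  edge (12, 4)→(8, 0): d=(-4,-4) inclusive
  edge (8, 0)→(16, 6): d=(8,6) inclusive
  edge (16, 6)→(12, 4): d=(-4,-2) inclusive
    (4,0)@(9, 1): e=[0,2,6] → #  [on edge]
    (5,0)@(11, 1): e=[8,-10,10] → ·
    (4,1)@(9, 3): e=[-8,18,-2] → ·
    (5,1)@(11, 3): e=[0,6,2] → #  [on edge]
    (6,1)@(13, 3): e=[8,-6,6] → ·
    (5,2)@(11, 5): e=[-8,22,-6] → ·
    (6,2)@(13, 5): e=[0,10,-2] → ·  [on edge]
    (7,3)@(15, 7): e=[0,14,-6] → ·  [on edge]
    (8,4)@(17, 9): e=[0,18,-10] → ·  [on edge]
    (9,5)@(19, 11): e=[0,22,-14] → ·  [on edge]
  covered (2 px):
    · · · · # · · · · · ·
    · · · · · # · · · · ·
    · · · · · · · · · · ·
    · · · · · · · · · · ·
    · · · · · · · · · · ·
    · · · · · · · · · · ·

Final: [21,21,7]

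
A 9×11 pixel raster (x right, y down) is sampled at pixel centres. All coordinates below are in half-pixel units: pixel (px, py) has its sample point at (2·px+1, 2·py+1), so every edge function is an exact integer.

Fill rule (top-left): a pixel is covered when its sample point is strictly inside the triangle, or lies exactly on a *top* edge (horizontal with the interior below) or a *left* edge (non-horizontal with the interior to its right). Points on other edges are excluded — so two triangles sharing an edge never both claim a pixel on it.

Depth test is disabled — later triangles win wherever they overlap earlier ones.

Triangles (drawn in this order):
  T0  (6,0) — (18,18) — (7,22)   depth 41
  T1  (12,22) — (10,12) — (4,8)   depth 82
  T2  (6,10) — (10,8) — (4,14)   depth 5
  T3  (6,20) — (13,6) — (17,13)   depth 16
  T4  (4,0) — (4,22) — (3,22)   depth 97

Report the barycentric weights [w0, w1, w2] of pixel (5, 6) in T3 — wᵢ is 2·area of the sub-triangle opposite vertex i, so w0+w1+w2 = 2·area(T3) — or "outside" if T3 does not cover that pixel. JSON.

T0:
  2·area = 246
  edge (6, 0)→(18, 18): d=(12,18) right/bottom  bias=-1
  edge (18, 18)→(7, 22): d=(-11,4) right/bottom  bias=-1
  edge (7, 22)→(6, 0): d=(-1,-22) top-left  bias=+0
    (3,1)@(7, 3): e=[18,209,19] → █
    (4,1)@(9, 3): e=[-18,201,63] → ·
    (3,2)@(7, 5): e=[42,187,17] → █
    (4,2)@(9, 5): e=[6,179,61] → █
    (5,2)@(11, 5): e=[-30,171,105] → ·
    (3,3)@(7, 7): e=[66,165,15] → █
    (5,3)@(11, 7): e=[-6,149,103] → ·
    (3,4)@(7, 9): e=[90,143,13] → █
    (5,4)@(11, 9): e=[18,127,101] → █
    (6,4)@(13, 9): e=[-18,119,145] → ·
    (3,5)@(7, 11): e=[114,121,11] → █
    (6,5)@(13, 11): e=[6,97,143] → █
  covered (34 px):
    · · · · · · · · ·
    · · · █ · · · · ·
    · · · █ █ · · · ·
    · · · █ █ · · · ·
    · · · █ █ █ · · ·
    · · · █ █ █ █ · ·
    · · · █ █ █ █ · ·
    · · · █ █ █ █ █ ·
    · · · █ █ █ █ █ █
    · · · █ █ █ █ █ ·
    · · · █ █ · · · ·
T1:
  2·area = 52  (B↔C swapped to make it positive)
  edge (12, 22)→(4, 8): d=(-8,-14) top-left  bias=+0
  edge (4, 8)→(10, 12): d=(6,4) right/bottom  bias=-1
  edge (10, 12)→(12, 22): d=(2,10) right/bottom  bias=-1
    (4,3)@(9, 7): e=[78,-26,0] → ·  [on edge]
    (2,4)@(5, 9): e=[6,2,44] → █
    (3,4)@(7, 9): e=[34,-6,24] → ·
    (2,5)@(5, 11): e=[-10,14,48] → ·
    (3,5)@(7, 11): e=[18,6,28] → █
    (4,5)@(9, 11): e=[46,-2,8] → ·
    (3,6)@(7, 13): e=[2,18,32] → █
    (4,6)@(9, 13): e=[30,10,12] → █
    (5,6)@(11, 13): e=[58,2,-8] → ·
    (3,7)@(7, 15): e=[-14,30,36] → ·
    (4,7)@(9, 15): e=[14,22,16] → █
    (5,7)@(11, 15): e=[42,14,-4] → ·
    (5,8)@(11, 17): e=[26,26,0] → ·  [on edge]
  covered (6 px):
    · · · · · · · · ·
    · · · · · · · · ·
    · · · · · · · · ·
    · · · · · · · · ·
    · · █ · · · · · ·
    · · · █ · · · · ·
    · · · █ █ · · · ·
    · · · · █ · · · ·
    · · · · · · · · ·
    · · · · · █ · · ·
    · · · · · · · · ·
T2:
  2·area = 12
  edge (6, 10)→(10, 8): d=(4,-2) top-left  bias=+0
  edge (10, 8)→(4, 14): d=(-6,6) right/bottom  bias=-1
  edge (4, 14)→(6, 10): d=(2,-4) top-left  bias=+0
    (8,0)@(17, 1): e=[-14,0,26] → ·  [on edge]
    (7,1)@(15, 3): e=[-10,0,22] → ·  [on edge]
    (6,2)@(13, 5): e=[-6,0,18] → ·  [on edge]
    (5,3)@(11, 7): e=[-2,0,14] → ·  [on edge]
    (4,4)@(9, 9): e=[2,0,10] → ·  [on edge]
    (3,5)@(7, 11): e=[6,0,6] → ·  [on edge]
    (2,6)@(5, 13): e=[10,0,2] → ·  [on edge]
    (1,7)@(3, 15): e=[14,0,-2] → ·  [on edge]
    (0,8)@(1, 17): e=[18,0,-6] → ·  [on edge]
  covered (0 px):
    · · · · · · · · ·
    · · · · · · · · ·
    · · · · · · · · ·
    · · · · · · · · ·
    · · · · · · · · ·
    · · · · · · · · ·
    · · · · · · · · ·
    · · · · · · · · ·
    · · · · · · · · ·
    · · · · · · · · ·
    · · · · · · · · ·
T3:
  2·area = 105
  edge (6, 20)→(13, 6): d=(7,-14) top-left  bias=+0
  edge (13, 6)→(17, 13): d=(4,7) right/bottom  bias=-1
  edge (17, 13)→(6, 20): d=(-11,7) right/bottom  bias=-1
    (6,3)@(13, 7): e=[7,4,94] → █
    (7,3)@(15, 7): e=[35,-10,80] → ·
    (6,4)@(13, 9): e=[21,12,72] → █
    (7,4)@(15, 9): e=[49,-2,58] → ·
    (5,5)@(11, 11): e=[7,34,64] → █
    (7,5)@(15, 11): e=[63,6,36] → █
    (8,5)@(17, 11): e=[91,-8,22] → ·
    (5,6)@(11, 13): e=[21,42,42] → █
    (8,6)@(17, 13): e=[105,0,0] → ·  [on edge]
    (4,7)@(9, 15): e=[7,64,34] → █
    (7,7)@(15, 15): e=[91,22,-8] → ·
    (4,8)@(9, 17): e=[21,72,12] → █
  covered (13 px):
    · · · · · · · · ·
    · · · · · · · · ·
    · · · · · · · · ·
    · · · · · · █ · ·
    · · · · · · █ · ·
    · · · · · █ █ █ ·
    · · · · · █ █ █ ·
    · · · · █ █ █ · ·
    · · · · █ · · · ·
    · · · █ · · · · ·
    · · · · · · · · ·
T4:
  2·area = 22
  edge (4, 0)→(4, 22): d=(0,22) right/bottom  bias=-1
  edge (4, 22)→(3, 22): d=(-1,0) right/bottom  bias=-1
  edge (3, 22)→(4, 0): d=(1,-22) top-left  bias=+0
  covered (0 px):
    · · · · · · · · ·
    · · · · · · · · ·
    · · · · · · · · ·
    · · · · · · · · ·
    · · · · · · · · ·
    · · · · · · · · ·
    · · · · · · · · ·
    · · · · · · · · ·
    · · · · · · · · ·
    · · · · · · · · ·
    · · · · · · · · ·

Result: [42,42,21]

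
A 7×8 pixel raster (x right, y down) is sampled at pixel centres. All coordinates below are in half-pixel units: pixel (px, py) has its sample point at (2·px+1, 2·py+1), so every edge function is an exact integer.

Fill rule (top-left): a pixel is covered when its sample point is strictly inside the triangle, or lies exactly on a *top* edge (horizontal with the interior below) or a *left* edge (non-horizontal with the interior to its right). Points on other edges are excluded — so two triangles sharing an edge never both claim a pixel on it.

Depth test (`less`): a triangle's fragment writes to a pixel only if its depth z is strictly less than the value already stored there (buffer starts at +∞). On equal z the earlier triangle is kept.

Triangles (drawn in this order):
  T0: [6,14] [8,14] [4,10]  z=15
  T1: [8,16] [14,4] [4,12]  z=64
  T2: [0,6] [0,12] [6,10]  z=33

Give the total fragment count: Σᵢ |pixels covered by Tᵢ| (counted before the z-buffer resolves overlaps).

T0:
  2·area = 8  (B↔C swapped to make it positive)
  edge (6, 14)→(4, 10): d=(-2,-4) top-left  bias=+0
  edge (4, 10)→(8, 14): d=(4,4) right/bottom  bias=-1
  edge (8, 14)→(6, 14): d=(-2,0) right/bottom  bias=-1
    (0,3)@(1, 7): e=[-6,0,14] → .  [on edge]
    (1,4)@(3, 9): e=[-2,0,10] → .  [on edge]
    (2,5)@(5, 11): e=[2,0,6] → .  [on edge]
    (3,6)@(7, 13): e=[6,0,2] → .  [on edge]
    (4,7)@(9, 15): e=[10,0,-2] → .  [on edge]
  covered (0 px):
    . . . . . . .
    . . . . . . .
    . . . . . . .
    . . . . . . .
    . . . . . . .
    . . . . . . .
    . . . . . . .
    . . . . . . .
T1:
  2·area = 72  (B↔C swapped to make it positive)
  edge (8, 16)→(4, 12): d=(-4,-4) top-left  bias=+0
  edge (4, 12)→(14, 4): d=(10,-8) top-left  bias=+0
  edge (14, 4)→(8, 16): d=(-6,12) right/bottom  bias=-1
    (6,2)@(13, 5): e=[64,2,6] → X
    (5,3)@(11, 7): e=[48,6,18] → X
    (6,3)@(13, 7): e=[56,22,-6] → .
    (0,4)@(1, 9): e=[0,-54,126] → .  [on edge]
    (4,4)@(9, 9): e=[32,10,30] → X
    (6,4)@(13, 9): e=[48,42,-18] → .
    (1,5)@(3, 11): e=[0,-18,90] → .  [on edge]
    (3,5)@(7, 11): e=[16,14,42] → X
    (5,5)@(11, 11): e=[32,46,-6] → .
    (2,6)@(5, 13): e=[0,18,54] → X  [on edge]
    (5,6)@(11, 13): e=[24,66,-18] → .
    (2,7)@(5, 15): e=[-8,38,42] → .
    (3,7)@(7, 15): e=[0,54,18] → X  [on edge]
  covered (10 px):
    . . . . . . .
    . . . . . . .
    . . . . . . X
    . . . . . X .
    . . . . X X .
    . . . X X . .
    . . X X X . .
    . . . X . . .
T2:
  2·area = 36  (B↔C swapped to make it positive)
  edge (0, 6)→(6, 10): d=(6,4) right/bottom  bias=-1
  edge (6, 10)→(0, 12): d=(-6,2) right/bottom  bias=-1
  edge (0, 12)→(0, 6): d=(0,-6) top-left  bias=+0
    (0,3)@(1, 7): e=[2,28,6] → X
    (1,3)@(3, 7): e=[-6,24,18] → .
    (0,4)@(1, 9): e=[14,16,6] → X
    (1,4)@(3, 9): e=[6,12,18] → X
    (2,4)@(5, 9): e=[-2,8,30] → .
    (4,4)@(9, 9): e=[-18,0,54] → .  [on edge]
    (0,5)@(1, 11): e=[26,4,6] → X
    (1,5)@(3, 11): e=[18,0,18] → .  [on edge]
    (0,6)@(1, 13): e=[38,-8,6] → .
  covered (4 px):
    . . . . . . .
    . . . . . . .
    . . . . . . .
    X . . . . . .
    X X . . . . .
    X . . . . . .
    . . . . . . .
    . . . . . . .

Result: 14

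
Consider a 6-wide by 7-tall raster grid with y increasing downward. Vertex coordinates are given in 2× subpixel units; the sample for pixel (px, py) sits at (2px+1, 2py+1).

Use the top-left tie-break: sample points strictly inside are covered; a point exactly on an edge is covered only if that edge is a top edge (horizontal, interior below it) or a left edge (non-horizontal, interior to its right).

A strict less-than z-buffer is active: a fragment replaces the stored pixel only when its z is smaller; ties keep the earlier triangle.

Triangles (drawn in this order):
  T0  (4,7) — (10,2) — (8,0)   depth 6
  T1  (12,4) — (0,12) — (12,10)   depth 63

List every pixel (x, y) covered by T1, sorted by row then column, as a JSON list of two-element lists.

T0:
  2·area = 22  (B↔C swapped to make it positive)
  edge (4, 7)→(8, 0): d=(4,-7) top-left  bias=+0
  edge (8, 0)→(10, 2): d=(2,2) right/bottom  bias=-1
  edge (10, 2)→(4, 7): d=(-6,5) right/bottom  bias=-1
    (4,0)@(9, 1): e=[11,0,11] → .  [on edge]
    (3,1)@(7, 3): e=[5,8,9] → X
    (4,1)@(9, 3): e=[19,4,-1] → .
    (5,1)@(11, 3): e=[33,0,-11] → .  [on edge]
    (3,2)@(7, 5): e=[13,12,-3] → .
  covered (1 px):
    . . . . . .
    . . . X . .
    . . . . . .
    . . . . . .
    . . . . . .
    . . . . . .
    . . . . . .
T1:
  2·area = 72  (B↔C swapped to make it positive)
  edge (12, 4)→(12, 10): d=(0,6) right/bottom  bias=-1
  edge (12, 10)→(0, 12): d=(-12,2) right/bottom  bias=-1
  edge (0, 12)→(12, 4): d=(12,-8) top-left  bias=+0
    (5,2)@(11, 5): e=[6,62,4] → X
    (4,3)@(9, 7): e=[18,42,12] → X
    (2,4)@(5, 9): e=[42,26,4] → X
    (3,4)@(7, 9): e=[30,22,20] → X
    (1,5)@(3, 11): e=[54,6,12] → X
    (3,5)@(7, 11): e=[30,-2,44] → .
    (4,5)@(9, 11): e=[18,-6,60] → .
    (5,5)@(11, 11): e=[6,-10,76] → .
    (1,6)@(3, 13): e=[54,-18,36] → .
    (2,6)@(5, 13): e=[42,-22,52] → .
  covered (9 px):
    . . . . . .
    . . . . . .
    . . . . . X
    . . . . X X
    . . X X X X
    . X X . . .
    . . . . . .

Final: [[5,2],[4,3],[5,3],[2,4],[3,4],[4,4],[5,4],[1,5],[2,5]]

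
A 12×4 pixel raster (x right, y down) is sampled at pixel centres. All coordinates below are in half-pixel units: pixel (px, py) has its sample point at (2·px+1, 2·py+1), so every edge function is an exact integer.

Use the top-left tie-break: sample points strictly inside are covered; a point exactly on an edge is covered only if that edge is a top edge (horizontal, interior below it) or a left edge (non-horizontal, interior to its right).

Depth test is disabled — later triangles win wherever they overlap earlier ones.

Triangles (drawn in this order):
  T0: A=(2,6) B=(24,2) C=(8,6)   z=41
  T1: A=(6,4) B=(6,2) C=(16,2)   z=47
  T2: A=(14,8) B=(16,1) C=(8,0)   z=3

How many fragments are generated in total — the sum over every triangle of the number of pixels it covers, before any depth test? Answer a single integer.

T0:
  2·area = 24
  edge (2, 6)→(24, 2): d=(22,-4) top-left  bias=+0
  edge (24, 2)→(8, 6): d=(-16,4) right/bottom  bias=-1
  edge (8, 6)→(2, 6): d=(-6,0) right/bottom  bias=-1
    (9,1)@(19, 3): e=[2,4,18] → X
    (10,1)@(21, 3): e=[10,-4,18] → .
    (4,2)@(9, 5): e=[6,12,6] → X
    (5,2)@(11, 5): e=[14,4,6] → X
    (6,2)@(13, 5): e=[22,-4,6] → .
    (9,2)@(19, 5): e=[46,-28,6] → .
    (4,3)@(9, 7): e=[50,-20,-6] → .
    (5,3)@(11, 7): e=[58,-28,-6] → .
  covered (3 px):
    . . . . . . . . . . . .
    . . . . . . . . . X . .
    . . . . X X . . . . . .
    . . . . . . . . . . . .
T1:
  2·area = 20
  edge (6, 4)→(6, 2): d=(0,-2) top-left  bias=+0
  edge (6, 2)→(16, 2): d=(10,0) top-left  bias=+0
  edge (16, 2)→(6, 4): d=(-10,2) right/bottom  bias=-1
    (10,0)@(21, 1): e=[30,-10,0] → .  [on edge]
    (3,1)@(7, 3): e=[2,10,8] → X
    (4,1)@(9, 3): e=[6,10,4] → X
    (5,1)@(11, 3): e=[10,10,0] → .  [on edge]
    (0,2)@(1, 5): e=[-10,30,0] → .  [on edge]
    (3,2)@(7, 5): e=[2,30,-12] → .
    (4,2)@(9, 5): e=[6,30,-16] → .
  covered (2 px):
    . . . . . . . . . . . .
    . . . X X . . . . . . .
    . . . . . . . . . . . .
    . . . . . . . . . . . .
T2:
  2·area = 58  (B↔C swapped to make it positive)
  edge (14, 8)→(8, 0): d=(-6,-8) top-left  bias=+0
  edge (8, 0)→(16, 1): d=(8,1) right/bottom  bias=-1
  edge (16, 1)→(14, 8): d=(-2,7) right/bottom  bias=-1
    (4,0)@(9, 1): e=[2,7,49] → X
    (5,0)@(11, 1): e=[18,5,35] → X
    (6,0)@(13, 1): e=[34,3,21] → X
    (7,0)@(15, 1): e=[50,1,7] → X
    (8,0)@(17, 1): e=[66,-1,-7] → .
    (4,1)@(9, 3): e=[-10,23,45] → .
    (5,1)@(11, 3): e=[6,21,31] → X
    (8,1)@(17, 3): e=[54,15,-11] → .
    (5,2)@(11, 5): e=[-6,37,27] → .
    (6,2)@(13, 5): e=[10,35,13] → X
    (7,2)@(15, 5): e=[26,33,-1] → .
    (6,3)@(13, 7): e=[-2,51,9] → .
  covered (8 px):
    . . . . X X X X . . . .
    . . . . . X X X . . . .
    . . . . . . X . . . . .
    . . . . . . . . . . . .

Final: 13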